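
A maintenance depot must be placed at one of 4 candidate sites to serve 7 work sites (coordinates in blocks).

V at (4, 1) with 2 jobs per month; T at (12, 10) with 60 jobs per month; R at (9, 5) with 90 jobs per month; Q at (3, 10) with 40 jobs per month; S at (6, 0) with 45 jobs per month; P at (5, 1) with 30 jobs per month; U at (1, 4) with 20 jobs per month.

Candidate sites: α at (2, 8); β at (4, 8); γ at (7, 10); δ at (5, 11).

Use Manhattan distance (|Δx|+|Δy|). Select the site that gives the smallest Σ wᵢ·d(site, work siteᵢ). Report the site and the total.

γ, total 2179 blocks

Total weighted distance at each candidate:
  α (2, 8): total = 2698
  β (4, 8): total = 2284
  γ (7, 10): total = 2179
  δ (5, 11): total = 2582
Minimum is at γ with total 2179 blocks.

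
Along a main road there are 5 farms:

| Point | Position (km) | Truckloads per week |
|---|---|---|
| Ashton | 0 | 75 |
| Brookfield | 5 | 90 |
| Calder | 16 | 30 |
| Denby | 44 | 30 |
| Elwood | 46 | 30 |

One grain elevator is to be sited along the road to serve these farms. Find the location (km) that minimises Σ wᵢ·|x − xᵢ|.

x = 5

For a sum of weighted absolute distances on a line, the optimum is the weighted median (not the mean). Total weight W = 255; half-weight = 127.5.
Sort by position and accumulate weight:
  km 0 (Ashton, w=75) → cum 75
  km 5 (Brookfield, w=90) → cum 165  ≥ 127.5 → median here
  km 16 (Calder, w=30) → cum 195
  km 44 (Denby, w=30) → cum 225
  km 46 (Elwood, w=30) → cum 255
Optimal location: km 5.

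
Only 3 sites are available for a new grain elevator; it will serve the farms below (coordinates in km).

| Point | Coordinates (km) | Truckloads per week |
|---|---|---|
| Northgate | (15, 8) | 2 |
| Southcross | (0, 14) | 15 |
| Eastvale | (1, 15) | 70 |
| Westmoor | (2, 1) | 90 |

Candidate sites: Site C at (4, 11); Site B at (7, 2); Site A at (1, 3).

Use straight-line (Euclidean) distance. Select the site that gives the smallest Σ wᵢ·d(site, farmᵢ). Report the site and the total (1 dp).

Total weighted distance at each candidate:
  Site C (4, 11): total = 1365.6
  Site B (7, 2): total = 1689.5
  Site A (1, 3): total = 1236.7
Minimum is at Site A with total 1236.7 km.

Site A, total 1236.7 km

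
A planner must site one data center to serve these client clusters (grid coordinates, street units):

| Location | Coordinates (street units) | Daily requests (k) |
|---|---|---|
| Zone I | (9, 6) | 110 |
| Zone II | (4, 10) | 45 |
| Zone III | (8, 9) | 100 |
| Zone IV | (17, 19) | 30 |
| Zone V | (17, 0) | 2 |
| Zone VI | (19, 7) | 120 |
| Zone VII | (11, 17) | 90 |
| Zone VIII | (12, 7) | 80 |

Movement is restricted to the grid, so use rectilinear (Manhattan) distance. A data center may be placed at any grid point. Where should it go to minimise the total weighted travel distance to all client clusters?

(11, 7)

Manhattan distance separates: Σwᵢ(|x−xᵢ|+|y−yᵢ|) = Σwᵢ|x−xᵢ| + Σwᵢ|y−yᵢ|, so x and y are optimised independently as 1-D weighted medians.
Total weight W = 577; half = 288.5.
x-coordinate, sorted with cumulative weight:
  x=4 (Zone II, w=45) cum 45
  x=8 (Zone III, w=100) cum 145
  x=9 (Zone I, w=110) cum 255
  x=11 (Zone VII, w=90) cum 345  ← median
  x=12 (Zone VIII, w=80) cum 425
  x=17 (Zone IV, w=30) cum 455
  x=17 (Zone V, w=2) cum 457
  x=19 (Zone VI, w=120) cum 577
⇒ x* = 11
y-coordinate, sorted with cumulative weight:
  y=0 (Zone V, w=2) cum 2
  y=6 (Zone I, w=110) cum 112
  y=7 (Zone VI, w=120) cum 232
  y=7 (Zone VIII, w=80) cum 312  ← median
  y=9 (Zone III, w=100) cum 412
  y=10 (Zone II, w=45) cum 457
  y=17 (Zone VII, w=90) cum 547
  y=19 (Zone IV, w=30) cum 577
⇒ y* = 7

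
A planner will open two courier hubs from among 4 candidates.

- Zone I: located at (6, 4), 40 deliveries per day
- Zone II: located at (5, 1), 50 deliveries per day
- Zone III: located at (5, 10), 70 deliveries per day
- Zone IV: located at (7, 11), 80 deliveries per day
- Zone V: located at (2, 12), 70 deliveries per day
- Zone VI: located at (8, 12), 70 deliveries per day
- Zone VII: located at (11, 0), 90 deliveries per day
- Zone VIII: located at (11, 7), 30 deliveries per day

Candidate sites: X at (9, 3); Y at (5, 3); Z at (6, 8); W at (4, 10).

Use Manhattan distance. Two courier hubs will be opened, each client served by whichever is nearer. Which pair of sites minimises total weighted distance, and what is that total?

Evaluate every pair (each demand assigned to the nearer of the two):
  {X, W}: total = 2180
  {Y, W}: total = 2380
  {X, Z}: total = 2600
  {Y, Z}: total = 2680
  {Z, W}: total = 3000
  {X, Y}: total = 3640
Best pair: {X, W} with total 2180.

{X, W}, total 2180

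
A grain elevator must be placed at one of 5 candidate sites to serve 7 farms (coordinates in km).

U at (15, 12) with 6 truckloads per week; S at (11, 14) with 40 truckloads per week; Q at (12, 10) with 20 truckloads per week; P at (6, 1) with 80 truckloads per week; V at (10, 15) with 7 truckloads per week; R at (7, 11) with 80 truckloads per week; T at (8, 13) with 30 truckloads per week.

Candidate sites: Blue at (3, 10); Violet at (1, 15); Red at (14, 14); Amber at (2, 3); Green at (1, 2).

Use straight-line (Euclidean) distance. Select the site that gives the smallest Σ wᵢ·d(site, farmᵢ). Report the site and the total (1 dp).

Blue, total 1934.7 km

Total weighted distance at each candidate:
  Blue (3, 10): total = 1934.7
  Violet (1, 15): total = 2777.1
  Red (14, 14): total = 2264.6
  Amber (2, 3): total = 2470.8
  Green (1, 2): total = 2775.2
Minimum is at Blue with total 1934.7 km.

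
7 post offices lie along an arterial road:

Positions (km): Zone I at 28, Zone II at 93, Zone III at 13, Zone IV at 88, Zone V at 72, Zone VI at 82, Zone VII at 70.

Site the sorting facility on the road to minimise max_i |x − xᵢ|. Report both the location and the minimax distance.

location 53, max distance 40

The 1-center on a line is the midpoint of the two extreme points: leftmost at 13, rightmost at 93.
Optimal location = (13 + 93)/2 = 53; maximum distance = (93 − 13)/2 = 40.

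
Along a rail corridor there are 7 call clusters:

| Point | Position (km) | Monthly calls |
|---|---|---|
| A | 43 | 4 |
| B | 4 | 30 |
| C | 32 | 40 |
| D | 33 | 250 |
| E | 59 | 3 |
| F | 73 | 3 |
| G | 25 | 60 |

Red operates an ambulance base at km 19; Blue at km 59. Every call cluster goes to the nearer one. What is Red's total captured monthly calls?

380

The indifferent point is the midpoint (19+59)/2 = 39; call clusters left of it (closer to Red at 19) go to Red, those right go to Blue.
  B at 4 (w=30) → Red
  G at 25 (w=60) → Red
  C at 32 (w=40) → Red
  D at 33 (w=250) → Red
  A at 43 (w=4) → Blue
  E at 59 (w=3) → Blue
  F at 73 (w=3) → Blue
Red captures 380; Blue captures 10.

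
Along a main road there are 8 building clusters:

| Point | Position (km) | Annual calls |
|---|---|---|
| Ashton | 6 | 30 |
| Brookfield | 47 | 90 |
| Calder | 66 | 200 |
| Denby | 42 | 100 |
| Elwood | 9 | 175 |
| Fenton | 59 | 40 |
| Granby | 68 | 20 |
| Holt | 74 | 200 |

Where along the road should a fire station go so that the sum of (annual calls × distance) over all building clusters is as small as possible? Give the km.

For a sum of weighted absolute distances on a line, the optimum is the weighted median (not the mean). Total weight W = 855; half-weight = 427.5.
Sort by position and accumulate weight:
  km 6 (Ashton, w=30) → cum 30
  km 9 (Elwood, w=175) → cum 205
  km 42 (Denby, w=100) → cum 305
  km 47 (Brookfield, w=90) → cum 395
  km 59 (Fenton, w=40) → cum 435  ≥ 427.5 → median here
  km 66 (Calder, w=200) → cum 635
  km 68 (Granby, w=20) → cum 655
  km 74 (Holt, w=200) → cum 855
Optimal location: km 59.

x = 59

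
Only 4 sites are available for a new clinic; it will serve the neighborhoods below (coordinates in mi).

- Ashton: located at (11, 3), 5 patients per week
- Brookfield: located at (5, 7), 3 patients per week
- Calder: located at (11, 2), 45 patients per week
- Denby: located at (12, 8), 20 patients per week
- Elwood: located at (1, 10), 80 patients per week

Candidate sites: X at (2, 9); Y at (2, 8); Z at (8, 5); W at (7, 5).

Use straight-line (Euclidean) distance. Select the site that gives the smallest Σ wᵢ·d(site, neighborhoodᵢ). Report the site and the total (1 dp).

Total weighted distance at each candidate:
  X (2, 9): total = 892.1
  Y (2, 8): total = 926.6
  Z (8, 5): total = 1007.9
  W (7, 5): total = 997.3
Minimum is at X with total 892.1 mi.

X, total 892.1 mi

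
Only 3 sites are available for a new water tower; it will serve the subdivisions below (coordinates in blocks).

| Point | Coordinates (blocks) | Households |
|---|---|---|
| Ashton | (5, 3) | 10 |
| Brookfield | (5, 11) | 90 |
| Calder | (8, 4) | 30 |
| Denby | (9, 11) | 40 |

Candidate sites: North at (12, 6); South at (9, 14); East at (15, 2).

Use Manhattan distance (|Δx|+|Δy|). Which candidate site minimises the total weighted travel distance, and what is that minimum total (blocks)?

South, total 1230 blocks

Total weighted distance at each candidate:
  North (12, 6): total = 1680
  South (9, 14): total = 1230
  East (15, 2): total = 2690
Minimum is at South with total 1230 blocks.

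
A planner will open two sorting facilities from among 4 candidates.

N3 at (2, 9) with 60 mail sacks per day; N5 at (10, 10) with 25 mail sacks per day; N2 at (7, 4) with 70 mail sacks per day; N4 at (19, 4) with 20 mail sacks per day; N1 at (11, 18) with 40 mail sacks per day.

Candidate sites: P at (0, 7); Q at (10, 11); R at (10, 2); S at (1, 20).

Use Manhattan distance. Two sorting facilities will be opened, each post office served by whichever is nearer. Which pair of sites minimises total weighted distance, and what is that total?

{Q, R}, total 1515

Evaluate every pair (each demand assigned to the nearer of the two):
  {Q, R}: total = 1515
  {P, Q}: total = 1605
  {P, R}: total = 1690
  {Q, S}: total = 1965
  {R, S}: total = 1970
  {P, S}: total = 2185
Best pair: {Q, R} with total 1515.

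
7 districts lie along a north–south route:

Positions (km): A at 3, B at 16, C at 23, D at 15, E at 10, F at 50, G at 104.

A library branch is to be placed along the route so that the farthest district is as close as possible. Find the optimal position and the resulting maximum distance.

The 1-center on a line is the midpoint of the two extreme points: leftmost at 3, rightmost at 104.
Optimal location = (3 + 104)/2 = 53.5; maximum distance = (104 − 3)/2 = 50.5.

location 53.5, max distance 50.5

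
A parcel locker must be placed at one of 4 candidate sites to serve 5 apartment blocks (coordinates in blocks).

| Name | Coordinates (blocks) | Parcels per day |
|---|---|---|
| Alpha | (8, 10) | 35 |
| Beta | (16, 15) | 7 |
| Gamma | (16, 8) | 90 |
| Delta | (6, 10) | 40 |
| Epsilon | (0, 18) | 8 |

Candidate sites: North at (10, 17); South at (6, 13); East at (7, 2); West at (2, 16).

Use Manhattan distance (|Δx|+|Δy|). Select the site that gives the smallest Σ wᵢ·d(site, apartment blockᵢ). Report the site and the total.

South, total 1817 blocks

Total weighted distance at each candidate:
  North (10, 17): total = 2249
  South (6, 13): total = 1817
  East (7, 2): total = 2363
  West (2, 16): total = 2937
Minimum is at South with total 1817 blocks.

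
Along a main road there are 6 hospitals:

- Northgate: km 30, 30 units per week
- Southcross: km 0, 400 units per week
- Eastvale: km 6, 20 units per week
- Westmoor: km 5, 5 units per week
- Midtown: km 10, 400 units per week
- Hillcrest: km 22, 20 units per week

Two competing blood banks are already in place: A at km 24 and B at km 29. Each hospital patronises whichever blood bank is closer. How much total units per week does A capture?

845

The indifferent point is the midpoint (24+29)/2 = 26.5; hospitals left of it (closer to A at 24) go to A, those right go to B.
  Southcross at 0 (w=400) → A
  Westmoor at 5 (w=5) → A
  Eastvale at 6 (w=20) → A
  Midtown at 10 (w=400) → A
  Hillcrest at 22 (w=20) → A
  Northgate at 30 (w=30) → B
A captures 845; B captures 30.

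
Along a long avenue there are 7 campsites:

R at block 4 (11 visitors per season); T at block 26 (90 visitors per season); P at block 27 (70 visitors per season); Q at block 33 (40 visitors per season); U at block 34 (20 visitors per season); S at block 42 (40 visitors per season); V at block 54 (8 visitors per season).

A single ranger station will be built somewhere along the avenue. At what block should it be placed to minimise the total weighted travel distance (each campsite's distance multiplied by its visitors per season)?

For a sum of weighted absolute distances on a line, the optimum is the weighted median (not the mean). Total weight W = 279; half-weight = 139.5.
Sort by position and accumulate weight:
  block 4 (R, w=11) → cum 11
  block 26 (T, w=90) → cum 101
  block 27 (P, w=70) → cum 171  ≥ 139.5 → median here
  block 33 (Q, w=40) → cum 211
  block 34 (U, w=20) → cum 231
  block 42 (S, w=40) → cum 271
  block 54 (V, w=8) → cum 279
Optimal location: block 27.

x = 27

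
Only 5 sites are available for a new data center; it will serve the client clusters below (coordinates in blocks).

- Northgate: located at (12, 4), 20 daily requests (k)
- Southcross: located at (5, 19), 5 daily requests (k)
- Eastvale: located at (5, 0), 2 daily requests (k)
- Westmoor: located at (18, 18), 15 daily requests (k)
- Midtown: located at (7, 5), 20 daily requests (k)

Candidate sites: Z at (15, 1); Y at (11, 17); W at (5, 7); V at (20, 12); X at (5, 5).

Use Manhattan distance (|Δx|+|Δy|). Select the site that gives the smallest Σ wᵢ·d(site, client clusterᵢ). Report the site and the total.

X, total 670 blocks

Total weighted distance at each candidate:
  Z (15, 1): total = 822
  Y (11, 17): total = 806
  W (5, 7): total = 714
  V (20, 12): total = 1004
  X (5, 5): total = 670
Minimum is at X with total 670 blocks.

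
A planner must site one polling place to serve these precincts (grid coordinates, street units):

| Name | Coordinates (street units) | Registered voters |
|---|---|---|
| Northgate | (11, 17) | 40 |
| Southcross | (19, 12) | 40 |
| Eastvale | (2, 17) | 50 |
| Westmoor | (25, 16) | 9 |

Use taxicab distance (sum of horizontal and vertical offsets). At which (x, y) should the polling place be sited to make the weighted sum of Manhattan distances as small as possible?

(11, 17)

Manhattan distance separates: Σwᵢ(|x−xᵢ|+|y−yᵢ|) = Σwᵢ|x−xᵢ| + Σwᵢ|y−yᵢ|, so x and y are optimised independently as 1-D weighted medians.
Total weight W = 139; half = 69.5.
x-coordinate, sorted with cumulative weight:
  x=2 (Eastvale, w=50) cum 50
  x=11 (Northgate, w=40) cum 90  ← median
  x=19 (Southcross, w=40) cum 130
  x=25 (Westmoor, w=9) cum 139
⇒ x* = 11
y-coordinate, sorted with cumulative weight:
  y=12 (Southcross, w=40) cum 40
  y=16 (Westmoor, w=9) cum 49
  y=17 (Northgate, w=40) cum 89  ← median
  y=17 (Eastvale, w=50) cum 139
⇒ y* = 17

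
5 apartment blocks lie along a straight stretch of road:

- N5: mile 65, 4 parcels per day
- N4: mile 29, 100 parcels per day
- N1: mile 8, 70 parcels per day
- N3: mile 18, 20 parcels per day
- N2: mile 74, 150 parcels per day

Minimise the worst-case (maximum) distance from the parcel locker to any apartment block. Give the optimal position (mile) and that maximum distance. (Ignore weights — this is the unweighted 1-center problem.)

location 41, max distance 33

The 1-center on a line is the midpoint of the two extreme points: leftmost at 8, rightmost at 74.
Optimal location = (8 + 74)/2 = 41; maximum distance = (74 − 8)/2 = 33.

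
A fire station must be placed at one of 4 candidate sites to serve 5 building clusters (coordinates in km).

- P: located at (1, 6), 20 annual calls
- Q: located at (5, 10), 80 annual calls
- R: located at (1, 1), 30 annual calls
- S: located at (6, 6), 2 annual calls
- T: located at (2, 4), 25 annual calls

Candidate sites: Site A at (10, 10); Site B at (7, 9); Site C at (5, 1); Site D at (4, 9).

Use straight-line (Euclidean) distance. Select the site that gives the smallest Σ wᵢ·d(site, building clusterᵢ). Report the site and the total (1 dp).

Site D, total 596.2 km

Total weighted distance at each candidate:
  Site A (10, 10): total = 1240.1
  Site B (7, 9): total = 796.2
  Site C (5, 1): total = 1084.3
  Site D (4, 9): total = 596.2
Minimum is at Site D with total 596.2 km.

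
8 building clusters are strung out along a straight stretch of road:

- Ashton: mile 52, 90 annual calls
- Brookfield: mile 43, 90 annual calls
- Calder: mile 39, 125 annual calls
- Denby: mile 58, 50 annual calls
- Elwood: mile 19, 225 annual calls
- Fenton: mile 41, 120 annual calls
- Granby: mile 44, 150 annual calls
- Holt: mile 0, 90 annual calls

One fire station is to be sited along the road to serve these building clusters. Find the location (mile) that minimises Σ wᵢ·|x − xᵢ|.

x = 41

For a sum of weighted absolute distances on a line, the optimum is the weighted median (not the mean). Total weight W = 940; half-weight = 470.
Sort by position and accumulate weight:
  mile 0 (Holt, w=90) → cum 90
  mile 19 (Elwood, w=225) → cum 315
  mile 39 (Calder, w=125) → cum 440
  mile 41 (Fenton, w=120) → cum 560  ≥ 470 → median here
  mile 43 (Brookfield, w=90) → cum 650
  mile 44 (Granby, w=150) → cum 800
  mile 52 (Ashton, w=90) → cum 890
  mile 58 (Denby, w=50) → cum 940
Optimal location: mile 41.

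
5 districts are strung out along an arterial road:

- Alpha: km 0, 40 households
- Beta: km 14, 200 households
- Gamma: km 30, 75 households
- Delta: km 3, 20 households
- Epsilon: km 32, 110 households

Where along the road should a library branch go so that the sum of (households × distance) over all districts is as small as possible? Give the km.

x = 14

For a sum of weighted absolute distances on a line, the optimum is the weighted median (not the mean). Total weight W = 445; half-weight = 222.5.
Sort by position and accumulate weight:
  km 0 (Alpha, w=40) → cum 40
  km 3 (Delta, w=20) → cum 60
  km 14 (Beta, w=200) → cum 260  ≥ 222.5 → median here
  km 30 (Gamma, w=75) → cum 335
  km 32 (Epsilon, w=110) → cum 445
Optimal location: km 14.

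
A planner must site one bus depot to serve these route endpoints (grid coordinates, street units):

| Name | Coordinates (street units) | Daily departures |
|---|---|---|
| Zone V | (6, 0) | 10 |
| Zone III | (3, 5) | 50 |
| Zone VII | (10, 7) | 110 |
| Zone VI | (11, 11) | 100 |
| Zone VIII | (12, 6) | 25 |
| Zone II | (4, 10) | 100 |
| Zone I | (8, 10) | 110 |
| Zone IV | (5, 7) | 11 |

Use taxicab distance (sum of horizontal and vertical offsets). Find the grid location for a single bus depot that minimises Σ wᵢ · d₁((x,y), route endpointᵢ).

Manhattan distance separates: Σwᵢ(|x−xᵢ|+|y−yᵢ|) = Σwᵢ|x−xᵢ| + Σwᵢ|y−yᵢ|, so x and y are optimised independently as 1-D weighted medians.
Total weight W = 516; half = 258.
x-coordinate, sorted with cumulative weight:
  x=3 (Zone III, w=50) cum 50
  x=4 (Zone II, w=100) cum 150
  x=5 (Zone IV, w=11) cum 161
  x=6 (Zone V, w=10) cum 171
  x=8 (Zone I, w=110) cum 281  ← median
  x=10 (Zone VII, w=110) cum 391
  x=11 (Zone VI, w=100) cum 491
  x=12 (Zone VIII, w=25) cum 516
⇒ x* = 8
y-coordinate, sorted with cumulative weight:
  y=0 (Zone V, w=10) cum 10
  y=5 (Zone III, w=50) cum 60
  y=6 (Zone VIII, w=25) cum 85
  y=7 (Zone VII, w=110) cum 195
  y=7 (Zone IV, w=11) cum 206
  y=10 (Zone II, w=100) cum 306  ← median
  y=10 (Zone I, w=110) cum 416
  y=11 (Zone VI, w=100) cum 516
⇒ y* = 10

(8, 10)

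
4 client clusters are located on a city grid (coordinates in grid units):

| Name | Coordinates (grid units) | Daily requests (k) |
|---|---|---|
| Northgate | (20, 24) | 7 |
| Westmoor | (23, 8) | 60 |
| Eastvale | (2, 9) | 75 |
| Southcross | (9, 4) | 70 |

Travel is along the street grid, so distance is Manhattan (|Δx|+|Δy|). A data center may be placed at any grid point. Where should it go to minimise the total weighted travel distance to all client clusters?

(9, 8)

Manhattan distance separates: Σwᵢ(|x−xᵢ|+|y−yᵢ|) = Σwᵢ|x−xᵢ| + Σwᵢ|y−yᵢ|, so x and y are optimised independently as 1-D weighted medians.
Total weight W = 212; half = 106.
x-coordinate, sorted with cumulative weight:
  x=2 (Eastvale, w=75) cum 75
  x=9 (Southcross, w=70) cum 145  ← median
  x=20 (Northgate, w=7) cum 152
  x=23 (Westmoor, w=60) cum 212
⇒ x* = 9
y-coordinate, sorted with cumulative weight:
  y=4 (Southcross, w=70) cum 70
  y=8 (Westmoor, w=60) cum 130  ← median
  y=9 (Eastvale, w=75) cum 205
  y=24 (Northgate, w=7) cum 212
⇒ y* = 8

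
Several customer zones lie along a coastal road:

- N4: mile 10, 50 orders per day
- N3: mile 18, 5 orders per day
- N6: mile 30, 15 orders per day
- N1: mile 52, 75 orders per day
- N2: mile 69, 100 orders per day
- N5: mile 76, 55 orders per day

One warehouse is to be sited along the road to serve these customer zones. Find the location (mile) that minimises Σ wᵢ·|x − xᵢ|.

For a sum of weighted absolute distances on a line, the optimum is the weighted median (not the mean). Total weight W = 300; half-weight = 150.
Sort by position and accumulate weight:
  mile 10 (N4, w=50) → cum 50
  mile 18 (N3, w=5) → cum 55
  mile 30 (N6, w=15) → cum 70
  mile 52 (N1, w=75) → cum 145
  mile 69 (N2, w=100) → cum 245  ≥ 150 → median here
  mile 76 (N5, w=55) → cum 300
Optimal location: mile 69.

x = 69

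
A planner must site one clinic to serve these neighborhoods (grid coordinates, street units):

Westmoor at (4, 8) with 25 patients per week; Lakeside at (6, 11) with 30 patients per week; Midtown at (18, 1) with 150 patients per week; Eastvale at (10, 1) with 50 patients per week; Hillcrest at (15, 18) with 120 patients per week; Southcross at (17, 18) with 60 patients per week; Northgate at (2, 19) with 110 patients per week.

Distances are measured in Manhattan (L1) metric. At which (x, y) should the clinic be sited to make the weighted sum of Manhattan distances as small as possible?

(15, 18)

Manhattan distance separates: Σwᵢ(|x−xᵢ|+|y−yᵢ|) = Σwᵢ|x−xᵢ| + Σwᵢ|y−yᵢ|, so x and y are optimised independently as 1-D weighted medians.
Total weight W = 545; half = 272.5.
x-coordinate, sorted with cumulative weight:
  x=2 (Northgate, w=110) cum 110
  x=4 (Westmoor, w=25) cum 135
  x=6 (Lakeside, w=30) cum 165
  x=10 (Eastvale, w=50) cum 215
  x=15 (Hillcrest, w=120) cum 335  ← median
  x=17 (Southcross, w=60) cum 395
  x=18 (Midtown, w=150) cum 545
⇒ x* = 15
y-coordinate, sorted with cumulative weight:
  y=1 (Midtown, w=150) cum 150
  y=1 (Eastvale, w=50) cum 200
  y=8 (Westmoor, w=25) cum 225
  y=11 (Lakeside, w=30) cum 255
  y=18 (Hillcrest, w=120) cum 375  ← median
  y=18 (Southcross, w=60) cum 435
  y=19 (Northgate, w=110) cum 545
⇒ y* = 18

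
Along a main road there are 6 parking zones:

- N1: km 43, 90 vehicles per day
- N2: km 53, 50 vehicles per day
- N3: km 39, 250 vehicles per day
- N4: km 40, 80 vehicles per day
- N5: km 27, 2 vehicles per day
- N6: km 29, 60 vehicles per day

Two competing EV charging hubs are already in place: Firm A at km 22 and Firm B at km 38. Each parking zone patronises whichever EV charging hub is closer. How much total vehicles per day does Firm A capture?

The indifferent point is the midpoint (22+38)/2 = 30; parking zones left of it (closer to Firm A at 22) go to Firm A, those right go to Firm B.
  N5 at 27 (w=2) → Firm A
  N6 at 29 (w=60) → Firm A
  N3 at 39 (w=250) → Firm B
  N4 at 40 (w=80) → Firm B
  N1 at 43 (w=90) → Firm B
  N2 at 53 (w=50) → Firm B
Firm A captures 62; Firm B captures 470.

62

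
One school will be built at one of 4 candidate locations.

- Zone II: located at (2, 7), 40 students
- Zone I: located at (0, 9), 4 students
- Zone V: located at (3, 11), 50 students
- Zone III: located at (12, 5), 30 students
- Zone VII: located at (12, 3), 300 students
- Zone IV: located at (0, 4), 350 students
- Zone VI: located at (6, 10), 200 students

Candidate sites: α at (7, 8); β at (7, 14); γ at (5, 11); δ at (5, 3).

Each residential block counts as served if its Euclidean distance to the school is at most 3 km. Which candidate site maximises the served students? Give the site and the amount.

Coverage radius r = 3 km; a point is covered iff (Δx)²+(Δy)² ≤ 3² = 9.
  α (7, 8): covers {Zone VI} → 200
  β (7, 14): covers {none} → 0
  γ (5, 11): covers {Zone V, Zone VI} → 250
  δ (5, 3): covers {none} → 0
Maximum coverage at γ: 250 students.

γ, covering 250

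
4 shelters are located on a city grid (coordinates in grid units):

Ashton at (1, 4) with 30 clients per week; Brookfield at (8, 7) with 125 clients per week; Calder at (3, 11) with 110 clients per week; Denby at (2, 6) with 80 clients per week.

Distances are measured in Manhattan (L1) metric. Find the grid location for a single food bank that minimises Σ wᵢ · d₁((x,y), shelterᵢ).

(3, 7)

Manhattan distance separates: Σwᵢ(|x−xᵢ|+|y−yᵢ|) = Σwᵢ|x−xᵢ| + Σwᵢ|y−yᵢ|, so x and y are optimised independently as 1-D weighted medians.
Total weight W = 345; half = 172.5.
x-coordinate, sorted with cumulative weight:
  x=1 (Ashton, w=30) cum 30
  x=2 (Denby, w=80) cum 110
  x=3 (Calder, w=110) cum 220  ← median
  x=8 (Brookfield, w=125) cum 345
⇒ x* = 3
y-coordinate, sorted with cumulative weight:
  y=4 (Ashton, w=30) cum 30
  y=6 (Denby, w=80) cum 110
  y=7 (Brookfield, w=125) cum 235  ← median
  y=11 (Calder, w=110) cum 345
⇒ y* = 7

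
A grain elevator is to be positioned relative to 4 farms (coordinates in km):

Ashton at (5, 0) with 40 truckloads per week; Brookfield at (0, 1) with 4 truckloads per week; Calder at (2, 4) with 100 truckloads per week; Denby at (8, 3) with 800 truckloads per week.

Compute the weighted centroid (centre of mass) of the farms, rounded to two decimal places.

The minimiser of Σwᵢ‖p−pᵢ‖² is the weighted centroid p* = (Σwᵢpᵢ)/(Σwᵢ).
Σwᵢ = 944.
Σwᵢxᵢ = 40·5 + 4·0 + 100·2 + 800·8 = 6800.
Σwᵢyᵢ = 40·0 + 4·1 + 100·4 + 800·3 = 2804.
x* = 6800/944 = 7.20, y* = 2804/944 = 2.97.

(7.20, 2.97)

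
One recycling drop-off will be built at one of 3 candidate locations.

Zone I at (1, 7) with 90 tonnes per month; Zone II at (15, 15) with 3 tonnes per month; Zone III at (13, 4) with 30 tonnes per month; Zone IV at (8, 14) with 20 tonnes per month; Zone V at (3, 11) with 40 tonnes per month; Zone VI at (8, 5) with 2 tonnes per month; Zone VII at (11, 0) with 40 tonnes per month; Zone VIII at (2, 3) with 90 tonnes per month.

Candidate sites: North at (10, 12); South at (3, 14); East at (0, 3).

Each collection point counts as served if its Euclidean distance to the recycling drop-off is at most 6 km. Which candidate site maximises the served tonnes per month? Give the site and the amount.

East, covering 180

Coverage radius r = 6 km; a point is covered iff (Δx)²+(Δy)² ≤ 6² = 36.
  North (10, 12): covers {Zone II, Zone IV} → 23
  South (3, 14): covers {Zone IV, Zone V} → 60
  East (0, 3): covers {Zone I, Zone VIII} → 180
Maximum coverage at East: 180 tonnes per month.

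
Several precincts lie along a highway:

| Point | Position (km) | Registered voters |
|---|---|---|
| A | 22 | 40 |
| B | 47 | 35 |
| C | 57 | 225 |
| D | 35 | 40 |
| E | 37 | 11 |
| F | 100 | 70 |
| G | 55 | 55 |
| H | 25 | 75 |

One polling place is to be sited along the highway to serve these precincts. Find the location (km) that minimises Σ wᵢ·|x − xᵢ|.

For a sum of weighted absolute distances on a line, the optimum is the weighted median (not the mean). Total weight W = 551; half-weight = 275.5.
Sort by position and accumulate weight:
  km 22 (A, w=40) → cum 40
  km 25 (H, w=75) → cum 115
  km 35 (D, w=40) → cum 155
  km 37 (E, w=11) → cum 166
  km 47 (B, w=35) → cum 201
  km 55 (G, w=55) → cum 256
  km 57 (C, w=225) → cum 481  ≥ 275.5 → median here
  km 100 (F, w=70) → cum 551
Optimal location: km 57.

x = 57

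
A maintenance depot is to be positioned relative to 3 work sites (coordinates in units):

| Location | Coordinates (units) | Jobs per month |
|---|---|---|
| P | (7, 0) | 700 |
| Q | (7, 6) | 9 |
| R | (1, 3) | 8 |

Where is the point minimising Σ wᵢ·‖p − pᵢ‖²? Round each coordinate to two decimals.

(6.93, 0.11)

The minimiser of Σwᵢ‖p−pᵢ‖² is the weighted centroid p* = (Σwᵢpᵢ)/(Σwᵢ).
Σwᵢ = 717.
Σwᵢxᵢ = 700·7 + 9·7 + 8·1 = 4971.
Σwᵢyᵢ = 700·0 + 9·6 + 8·3 = 78.
x* = 4971/717 = 6.93, y* = 78/717 = 0.11.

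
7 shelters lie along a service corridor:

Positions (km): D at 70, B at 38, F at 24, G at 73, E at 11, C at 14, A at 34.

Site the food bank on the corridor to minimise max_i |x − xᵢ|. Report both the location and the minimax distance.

location 42, max distance 31

The 1-center on a line is the midpoint of the two extreme points: leftmost at 11, rightmost at 73.
Optimal location = (11 + 73)/2 = 42; maximum distance = (73 − 11)/2 = 31.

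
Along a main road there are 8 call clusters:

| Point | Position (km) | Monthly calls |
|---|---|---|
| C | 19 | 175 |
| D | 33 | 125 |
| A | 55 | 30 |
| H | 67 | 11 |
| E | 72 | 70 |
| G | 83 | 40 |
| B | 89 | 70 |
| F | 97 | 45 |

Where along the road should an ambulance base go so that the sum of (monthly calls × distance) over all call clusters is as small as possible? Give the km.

x = 33

For a sum of weighted absolute distances on a line, the optimum is the weighted median (not the mean). Total weight W = 566; half-weight = 283.
Sort by position and accumulate weight:
  km 19 (C, w=175) → cum 175
  km 33 (D, w=125) → cum 300  ≥ 283 → median here
  km 55 (A, w=30) → cum 330
  km 67 (H, w=11) → cum 341
  km 72 (E, w=70) → cum 411
  km 83 (G, w=40) → cum 451
  km 89 (B, w=70) → cum 521
  km 97 (F, w=45) → cum 566
Optimal location: km 33.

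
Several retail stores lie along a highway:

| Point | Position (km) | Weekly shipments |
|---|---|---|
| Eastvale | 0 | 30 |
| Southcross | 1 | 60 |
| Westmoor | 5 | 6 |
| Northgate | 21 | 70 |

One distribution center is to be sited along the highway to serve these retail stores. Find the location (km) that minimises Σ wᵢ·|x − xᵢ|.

For a sum of weighted absolute distances on a line, the optimum is the weighted median (not the mean). Total weight W = 166; half-weight = 83.
Sort by position and accumulate weight:
  km 0 (Eastvale, w=30) → cum 30
  km 1 (Southcross, w=60) → cum 90  ≥ 83 → median here
  km 5 (Westmoor, w=6) → cum 96
  km 21 (Northgate, w=70) → cum 166
Optimal location: km 1.

x = 1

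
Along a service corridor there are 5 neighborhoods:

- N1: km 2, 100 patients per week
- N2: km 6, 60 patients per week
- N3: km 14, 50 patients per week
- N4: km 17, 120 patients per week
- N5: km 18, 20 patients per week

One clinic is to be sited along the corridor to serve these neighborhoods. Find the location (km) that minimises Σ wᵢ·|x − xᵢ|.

For a sum of weighted absolute distances on a line, the optimum is the weighted median (not the mean). Total weight W = 350; half-weight = 175.
Sort by position and accumulate weight:
  km 2 (N1, w=100) → cum 100
  km 6 (N2, w=60) → cum 160
  km 14 (N3, w=50) → cum 210  ≥ 175 → median here
  km 17 (N4, w=120) → cum 330
  km 18 (N5, w=20) → cum 350
Optimal location: km 14.

x = 14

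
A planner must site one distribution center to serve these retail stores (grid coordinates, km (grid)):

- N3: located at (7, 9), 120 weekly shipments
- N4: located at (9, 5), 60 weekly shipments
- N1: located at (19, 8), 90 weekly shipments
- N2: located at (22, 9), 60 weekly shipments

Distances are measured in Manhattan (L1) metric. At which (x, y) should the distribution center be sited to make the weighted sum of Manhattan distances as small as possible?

(9, 9)

Manhattan distance separates: Σwᵢ(|x−xᵢ|+|y−yᵢ|) = Σwᵢ|x−xᵢ| + Σwᵢ|y−yᵢ|, so x and y are optimised independently as 1-D weighted medians.
Total weight W = 330; half = 165.
x-coordinate, sorted with cumulative weight:
  x=7 (N3, w=120) cum 120
  x=9 (N4, w=60) cum 180  ← median
  x=19 (N1, w=90) cum 270
  x=22 (N2, w=60) cum 330
⇒ x* = 9
y-coordinate, sorted with cumulative weight:
  y=5 (N4, w=60) cum 60
  y=8 (N1, w=90) cum 150
  y=9 (N3, w=120) cum 270  ← median
  y=9 (N2, w=60) cum 330
⇒ y* = 9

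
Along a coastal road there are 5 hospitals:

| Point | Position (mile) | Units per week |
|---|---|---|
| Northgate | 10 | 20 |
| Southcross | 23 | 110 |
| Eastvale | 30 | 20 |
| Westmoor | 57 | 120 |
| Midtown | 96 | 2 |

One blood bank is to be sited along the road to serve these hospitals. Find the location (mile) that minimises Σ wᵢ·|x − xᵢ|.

For a sum of weighted absolute distances on a line, the optimum is the weighted median (not the mean). Total weight W = 272; half-weight = 136.
Sort by position and accumulate weight:
  mile 10 (Northgate, w=20) → cum 20
  mile 23 (Southcross, w=110) → cum 130
  mile 30 (Eastvale, w=20) → cum 150  ≥ 136 → median here
  mile 57 (Westmoor, w=120) → cum 270
  mile 96 (Midtown, w=2) → cum 272
Optimal location: mile 30.

x = 30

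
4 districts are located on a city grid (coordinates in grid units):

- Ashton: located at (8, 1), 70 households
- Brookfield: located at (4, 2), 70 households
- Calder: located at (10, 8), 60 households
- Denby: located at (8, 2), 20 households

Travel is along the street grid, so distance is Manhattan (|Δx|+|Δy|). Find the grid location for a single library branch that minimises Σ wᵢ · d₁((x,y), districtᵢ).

Manhattan distance separates: Σwᵢ(|x−xᵢ|+|y−yᵢ|) = Σwᵢ|x−xᵢ| + Σwᵢ|y−yᵢ|, so x and y are optimised independently as 1-D weighted medians.
Total weight W = 220; half = 110.
x-coordinate, sorted with cumulative weight:
  x=4 (Brookfield, w=70) cum 70
  x=8 (Ashton, w=70) cum 140  ← median
  x=8 (Denby, w=20) cum 160
  x=10 (Calder, w=60) cum 220
⇒ x* = 8
y-coordinate, sorted with cumulative weight:
  y=1 (Ashton, w=70) cum 70
  y=2 (Brookfield, w=70) cum 140  ← median
  y=2 (Denby, w=20) cum 160
  y=8 (Calder, w=60) cum 220
⇒ y* = 2

(8, 2)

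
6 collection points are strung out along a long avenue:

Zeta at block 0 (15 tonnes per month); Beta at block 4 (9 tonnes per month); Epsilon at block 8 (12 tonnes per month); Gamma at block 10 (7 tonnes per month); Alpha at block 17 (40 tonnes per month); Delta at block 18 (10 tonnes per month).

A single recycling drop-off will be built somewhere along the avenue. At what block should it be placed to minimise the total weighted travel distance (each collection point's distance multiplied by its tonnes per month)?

x = 17

For a sum of weighted absolute distances on a line, the optimum is the weighted median (not the mean). Total weight W = 93; half-weight = 46.5.
Sort by position and accumulate weight:
  block 0 (Zeta, w=15) → cum 15
  block 4 (Beta, w=9) → cum 24
  block 8 (Epsilon, w=12) → cum 36
  block 10 (Gamma, w=7) → cum 43
  block 17 (Alpha, w=40) → cum 83  ≥ 46.5 → median here
  block 18 (Delta, w=10) → cum 93
Optimal location: block 17.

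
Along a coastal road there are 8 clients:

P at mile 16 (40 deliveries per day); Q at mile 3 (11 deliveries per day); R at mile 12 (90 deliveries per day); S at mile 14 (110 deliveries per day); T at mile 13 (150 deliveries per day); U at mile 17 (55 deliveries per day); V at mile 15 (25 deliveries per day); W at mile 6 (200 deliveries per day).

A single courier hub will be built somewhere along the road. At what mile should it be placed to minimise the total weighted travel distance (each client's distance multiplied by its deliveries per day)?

For a sum of weighted absolute distances on a line, the optimum is the weighted median (not the mean). Total weight W = 681; half-weight = 340.5.
Sort by position and accumulate weight:
  mile 3 (Q, w=11) → cum 11
  mile 6 (W, w=200) → cum 211
  mile 12 (R, w=90) → cum 301
  mile 13 (T, w=150) → cum 451  ≥ 340.5 → median here
  mile 14 (S, w=110) → cum 561
  mile 15 (V, w=25) → cum 586
  mile 16 (P, w=40) → cum 626
  mile 17 (U, w=55) → cum 681
Optimal location: mile 13.

x = 13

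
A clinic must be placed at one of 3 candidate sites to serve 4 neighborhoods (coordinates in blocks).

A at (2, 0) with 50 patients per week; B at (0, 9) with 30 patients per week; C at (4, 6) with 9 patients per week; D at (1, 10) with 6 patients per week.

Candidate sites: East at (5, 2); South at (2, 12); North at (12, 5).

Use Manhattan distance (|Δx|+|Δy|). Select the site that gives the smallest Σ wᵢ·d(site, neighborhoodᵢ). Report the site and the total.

Total weighted distance at each candidate:
  East (5, 2): total = 727
  South (2, 12): total = 840
  North (12, 5): total = 1407
Minimum is at East with total 727 blocks.

East, total 727 blocks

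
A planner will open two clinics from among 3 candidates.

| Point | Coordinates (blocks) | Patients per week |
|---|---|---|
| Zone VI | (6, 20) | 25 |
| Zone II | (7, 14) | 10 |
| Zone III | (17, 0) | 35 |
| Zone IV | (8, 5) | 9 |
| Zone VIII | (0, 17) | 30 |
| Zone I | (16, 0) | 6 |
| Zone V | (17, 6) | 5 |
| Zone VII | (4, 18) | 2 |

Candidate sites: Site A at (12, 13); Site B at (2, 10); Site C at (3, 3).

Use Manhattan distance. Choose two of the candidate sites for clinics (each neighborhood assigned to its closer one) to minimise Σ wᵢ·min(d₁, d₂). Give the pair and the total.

{Site A, Site B}, total 1566

Evaluate every pair (each demand assigned to the nearer of the two):
  {Site A, Site B}: total = 1566
  {Site B, Site C}: total = 1569
  {Site A, Site C}: total = 1705
Best pair: {Site A, Site B} with total 1566.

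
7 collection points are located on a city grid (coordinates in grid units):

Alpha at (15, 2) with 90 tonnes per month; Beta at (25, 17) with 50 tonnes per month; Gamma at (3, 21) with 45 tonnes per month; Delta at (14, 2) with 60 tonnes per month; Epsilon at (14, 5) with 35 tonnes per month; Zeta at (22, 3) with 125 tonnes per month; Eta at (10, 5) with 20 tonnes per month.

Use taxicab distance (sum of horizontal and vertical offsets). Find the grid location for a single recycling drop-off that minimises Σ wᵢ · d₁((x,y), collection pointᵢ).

Manhattan distance separates: Σwᵢ(|x−xᵢ|+|y−yᵢ|) = Σwᵢ|x−xᵢ| + Σwᵢ|y−yᵢ|, so x and y are optimised independently as 1-D weighted medians.
Total weight W = 425; half = 212.5.
x-coordinate, sorted with cumulative weight:
  x=3 (Gamma, w=45) cum 45
  x=10 (Eta, w=20) cum 65
  x=14 (Delta, w=60) cum 125
  x=14 (Epsilon, w=35) cum 160
  x=15 (Alpha, w=90) cum 250  ← median
  x=22 (Zeta, w=125) cum 375
  x=25 (Beta, w=50) cum 425
⇒ x* = 15
y-coordinate, sorted with cumulative weight:
  y=2 (Alpha, w=90) cum 90
  y=2 (Delta, w=60) cum 150
  y=3 (Zeta, w=125) cum 275  ← median
  y=5 (Epsilon, w=35) cum 310
  y=5 (Eta, w=20) cum 330
  y=17 (Beta, w=50) cum 380
  y=21 (Gamma, w=45) cum 425
⇒ y* = 3

(15, 3)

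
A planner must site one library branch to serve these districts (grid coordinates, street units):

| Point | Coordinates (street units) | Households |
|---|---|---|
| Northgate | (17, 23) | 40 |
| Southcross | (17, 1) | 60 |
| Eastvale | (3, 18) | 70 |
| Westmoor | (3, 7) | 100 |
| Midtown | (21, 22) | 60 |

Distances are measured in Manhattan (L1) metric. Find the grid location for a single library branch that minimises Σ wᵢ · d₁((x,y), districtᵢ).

Manhattan distance separates: Σwᵢ(|x−xᵢ|+|y−yᵢ|) = Σwᵢ|x−xᵢ| + Σwᵢ|y−yᵢ|, so x and y are optimised independently as 1-D weighted medians.
Total weight W = 330; half = 165.
x-coordinate, sorted with cumulative weight:
  x=3 (Eastvale, w=70) cum 70
  x=3 (Westmoor, w=100) cum 170  ← median
  x=17 (Northgate, w=40) cum 210
  x=17 (Southcross, w=60) cum 270
  x=21 (Midtown, w=60) cum 330
⇒ x* = 3
y-coordinate, sorted with cumulative weight:
  y=1 (Southcross, w=60) cum 60
  y=7 (Westmoor, w=100) cum 160
  y=18 (Eastvale, w=70) cum 230  ← median
  y=22 (Midtown, w=60) cum 290
  y=23 (Northgate, w=40) cum 330
⇒ y* = 18

(3, 18)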